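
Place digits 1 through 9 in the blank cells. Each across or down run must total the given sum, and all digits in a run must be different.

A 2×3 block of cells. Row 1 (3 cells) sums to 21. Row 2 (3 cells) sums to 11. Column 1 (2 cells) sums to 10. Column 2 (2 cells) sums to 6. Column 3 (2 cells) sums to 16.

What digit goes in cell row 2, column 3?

16 in 2 cells must be {7,9}.
The 11 across and the 16 down share only 7, so (2,3) = 7.
(1,3) = 16 − 7 = 9 completes the 16 down.
Given what's placed, (2,2) must be 1 to fit the 11 across and 6 down.
(1,2) = 6 − 1 = 5 completes the 6 down.
(2,1) = 11 − 8 = 3 completes the 11 across.
(1,1) = 21 − 14 = 7 completes the 21 across.

7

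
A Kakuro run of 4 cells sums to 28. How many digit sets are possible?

4 distinct digits from 1–9 sum between 10 and 30.
Enumerating: {4,7,8,9}, {5,6,8,9}.

2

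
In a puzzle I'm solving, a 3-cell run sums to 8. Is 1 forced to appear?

Every partition of 8 into 3 distinct digits includes 1: {1,2,5}, {1,3,4}.

Yes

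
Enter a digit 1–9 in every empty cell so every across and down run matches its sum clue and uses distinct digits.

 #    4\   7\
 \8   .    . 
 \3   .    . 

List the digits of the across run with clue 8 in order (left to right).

3 5

3 in 2 cells must be {1,2}; 4 in 2 cells must be {1,3}.
The 3 across and the 4 down share only 1, so R2C1 = 1.
R2C2 = 3 − 1 = 2 completes the 3 across.
R1C1 = 4 − 1 = 3 completes the 4 down.
R1C2 = 8 − 3 = 5 completes the 8 across.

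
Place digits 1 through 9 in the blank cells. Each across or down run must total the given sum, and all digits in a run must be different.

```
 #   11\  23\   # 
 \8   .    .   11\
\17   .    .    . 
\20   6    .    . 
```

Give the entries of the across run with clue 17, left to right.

23 in 3 cells must be {6,8,9}.
Only 6 fits R1C2 under both its across sum 8 and down sum 23.
Given what's placed, R3C2 must be 9 to fit the 20 across and 23 down.
R3C3 = 20 − 15 = 5 completes the 20 across.
R1C1 = 8 − 6 = 2 completes the 8 across.
R2C1 = 11 − 8 = 3 completes the 11 down.
R2C2 = 23 − 15 = 8 completes the 23 down.
R2C3 = 17 − 11 = 6 completes the 17 across.

3, 8, 6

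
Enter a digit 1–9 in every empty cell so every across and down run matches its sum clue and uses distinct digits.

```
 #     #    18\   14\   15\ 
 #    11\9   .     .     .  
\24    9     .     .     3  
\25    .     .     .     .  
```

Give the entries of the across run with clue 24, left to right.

R3C1 = 11 − 9 = 2 completes the 11 down.
R3C4 = 8: the only remaining digit allowed by both the 25 across and the 15 down.
R1C4 = 15 − 11 = 4 completes the 15 down.
No cell is forced outright now. R1C2 can only be 2 or 3 (the digits allowed by both its 9 across and its 18 down). If R1C2 = 3: that forces R1C3 = 2, R3C3 = 9, after which R2C3 would have to be in {4,5,7,8} for the 24 across but in {3} for the 14 down — contradiction. So R1C2 = 2.
R1C3 = 9 − 6 = 3 completes the 9 across.
Given what's placed, R2C2 must be 7 to fit the 24 across and 18 down.
R2C3 = 24 − 19 = 5 completes the 24 across.

9, 7, 5, 3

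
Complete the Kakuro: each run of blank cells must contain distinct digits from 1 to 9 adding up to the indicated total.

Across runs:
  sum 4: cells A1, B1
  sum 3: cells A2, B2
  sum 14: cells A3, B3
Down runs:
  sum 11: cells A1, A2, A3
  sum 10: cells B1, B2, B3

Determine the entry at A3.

4 in 2 cells must be {1,3}; 3 in 2 cells must be {1,2}.
Nothing is forced directly, so branch on B3, whose candidates are 5 or 6. If B3 = 5: then A3 would have to be in {9} for the 14 across but in {1,2,3,4,5,6,7,8} for the 11 down — contradiction. So B3 = 6.
Given what's placed, B2 must be 1 to fit the 3 across and 10 down.
A3 = 14 − 6 = 8 completes the 14 across.
A1 = 1: the only remaining digit allowed by both the 4 across and the 11 down.
B1 = 4 − 1 = 3 completes the 4 across.
A2 = 3 − 1 = 2 completes the 3 across.

8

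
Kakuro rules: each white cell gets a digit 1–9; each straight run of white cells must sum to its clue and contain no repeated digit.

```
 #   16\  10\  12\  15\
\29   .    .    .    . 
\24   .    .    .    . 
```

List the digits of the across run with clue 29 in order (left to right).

7 8 5 9

29 in 4 cells must be {5,7,8,9}; 16 in 2 cells must be {7,9}.
Nothing is forced directly, so branch on R1C2, whose candidates are 7 or 8 or 9. If R1C2 = 7: that forces R1C1 = 9, R1C4 = 8, R2C1 = 7, R2C2 = 3, after which R2C4 would have to be in {5,6,8,9} for the 24 across but in {7} for the 15 down — contradiction. If R1C2 = 9: that forces R1C1 = 7, R1C4 = 8, R2C1 = 9, R2C2 = 1, R2C3 = 8, after which R2C4 would have to be in {6} for the 24 across but in {7} for the 15 down — contradiction. So R1C2 = 8.
R2C2 = 10 − 8 = 2 completes the 10 down.
Nothing is forced directly, so branch on R1C1, whose candidates are 7 or 9. If R1C1 = 9: that forces R1C4 = 7, R2C1 = 7, R2C3 = 9, after which R2C4 would have to be in {6} for the 24 across but in {8} for the 15 down — contradiction. So R1C1 = 7.
R1C4 = 9: the only remaining digit allowed by both the 29 across and the 15 down.
R2C1 = 16 − 7 = 9 completes the 16 down.
R2C4 = 15 − 9 = 6 completes the 15 down.
R1C3 = 29 − 24 = 5 completes the 29 across.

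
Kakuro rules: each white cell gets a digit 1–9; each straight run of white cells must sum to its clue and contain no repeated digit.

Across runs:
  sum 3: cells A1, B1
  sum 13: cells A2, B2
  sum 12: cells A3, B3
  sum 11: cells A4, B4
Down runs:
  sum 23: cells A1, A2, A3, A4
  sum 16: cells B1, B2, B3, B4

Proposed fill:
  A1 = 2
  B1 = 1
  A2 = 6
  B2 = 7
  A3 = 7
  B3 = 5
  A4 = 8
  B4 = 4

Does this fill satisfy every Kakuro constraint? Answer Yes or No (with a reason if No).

No — the down run B1–B4 sums to 17, not 16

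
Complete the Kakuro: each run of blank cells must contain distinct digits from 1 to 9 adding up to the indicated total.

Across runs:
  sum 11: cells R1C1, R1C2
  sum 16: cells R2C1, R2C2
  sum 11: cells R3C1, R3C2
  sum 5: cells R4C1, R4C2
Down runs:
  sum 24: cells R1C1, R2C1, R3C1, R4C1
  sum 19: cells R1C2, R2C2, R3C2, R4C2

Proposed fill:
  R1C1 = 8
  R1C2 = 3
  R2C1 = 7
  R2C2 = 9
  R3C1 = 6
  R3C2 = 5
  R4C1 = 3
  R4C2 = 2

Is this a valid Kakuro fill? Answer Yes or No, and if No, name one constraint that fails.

Across: 8+3=11; 7+9=16; 6+5=11; 3+2=5. Down: 8+7+6+3=24; 3+9+5+2=19. No digit repeats within any run.

Yes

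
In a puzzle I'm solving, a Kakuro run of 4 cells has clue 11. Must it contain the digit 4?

The only way to make 11 from 4 distinct digits is {1,2,3,5}, which does not contain 4.

No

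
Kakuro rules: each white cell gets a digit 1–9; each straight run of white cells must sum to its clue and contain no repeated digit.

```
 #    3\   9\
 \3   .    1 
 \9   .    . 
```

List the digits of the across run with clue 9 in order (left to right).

1 8

3 in 2 cells must be {1,2}.
R1C1 = 3 − 1 = 2 completes the 3 across.
R2C1 = 3 − 2 = 1 completes the 3 down.
R2C2 = 9 − 1 = 8 completes the 9 across.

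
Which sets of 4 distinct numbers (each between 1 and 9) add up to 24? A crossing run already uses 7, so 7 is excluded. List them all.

{1,6,8,9}; {2,5,8,9}; {3,4,8,9}; {4,5,6,9}

4 distinct digits from 1–9 sum between 10 and 30.
Dropping sets that contain 7.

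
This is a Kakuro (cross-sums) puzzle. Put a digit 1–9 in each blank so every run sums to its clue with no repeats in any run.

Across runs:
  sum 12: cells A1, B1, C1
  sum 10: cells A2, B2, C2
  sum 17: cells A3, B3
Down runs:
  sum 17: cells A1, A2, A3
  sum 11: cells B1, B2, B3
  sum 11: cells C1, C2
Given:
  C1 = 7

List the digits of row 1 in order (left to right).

17 in 2 cells must be {8,9}.
C2 = 11 − 7 = 4 completes the 11 down.
Only 8 fits B3 under both its across sum 17 and down sum 11.
Given what's placed, B2 must be 1 to fit the 10 across and 11 down.
A3 = 17 − 8 = 9 completes the 17 across.
B1 = 11 − 9 = 2 completes the 11 down.
A2 = 10 − 5 = 5 completes the 10 across.
A1 = 12 − 9 = 3 completes the 12 across.

3, 2, 7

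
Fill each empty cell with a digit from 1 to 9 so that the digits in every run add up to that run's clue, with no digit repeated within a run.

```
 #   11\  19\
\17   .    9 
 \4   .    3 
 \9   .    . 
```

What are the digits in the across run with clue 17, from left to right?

8 9

17 in 2 cells must be {8,9}; 4 in 2 cells must be {1,3}.
R1C1 = 17 − 9 = 8 completes the 17 across.
R2C1 = 4 − 3 = 1 completes the 4 across.
R3C1 = 11 − 9 = 2 completes the 11 down.
R3C2 = 9 − 2 = 7 completes the 9 across.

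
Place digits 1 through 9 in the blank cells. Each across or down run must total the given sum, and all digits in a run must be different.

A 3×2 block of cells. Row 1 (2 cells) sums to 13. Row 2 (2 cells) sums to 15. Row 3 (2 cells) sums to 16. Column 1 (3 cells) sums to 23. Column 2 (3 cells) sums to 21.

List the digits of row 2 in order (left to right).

16 in 2 cells must be {7,9}; 23 in 3 cells must be {6,8,9}.
The 16 across and the 23 down share only 9, so (3,1) = 9.
(3,2) = 16 − 9 = 7 completes the 16 across.
Nothing is forced directly, so branch on (1,1), whose candidates are 6 or 8. If (1,1) = 6: then (1,2) would have to be in {7} for the 13 across but in {5,6,8,9} for the 21 down — contradiction. So (1,1) = 8.
(1,2) = 13 − 8 = 5 completes the 13 across.
(2,1) = 23 − 17 = 6 completes the 23 down.
(2,2) = 15 − 6 = 9 completes the 15 across.

6 9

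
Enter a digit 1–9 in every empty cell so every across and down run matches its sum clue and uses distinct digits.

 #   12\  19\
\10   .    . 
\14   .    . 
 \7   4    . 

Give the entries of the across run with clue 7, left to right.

R3C2 = 7 − 4 = 3 completes the 7 across.
R2C2 = 9: the only remaining digit allowed by both the 14 across and the 19 down.
R1C2 = 19 − 12 = 7 completes the 19 down.
R2C1 = 14 − 9 = 5 completes the 14 across.
R1C1 = 10 − 7 = 3 completes the 10 across.

4 3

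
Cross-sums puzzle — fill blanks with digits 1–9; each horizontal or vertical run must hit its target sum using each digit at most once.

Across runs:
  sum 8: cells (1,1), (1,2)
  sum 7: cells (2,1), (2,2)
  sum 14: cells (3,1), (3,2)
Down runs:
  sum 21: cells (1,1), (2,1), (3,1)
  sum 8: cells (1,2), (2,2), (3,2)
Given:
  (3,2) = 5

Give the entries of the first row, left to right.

(3,1) = 14 − 5 = 9 completes the 14 across.
Nothing is forced directly, so branch on (1,1), whose candidates are 5 or 7. If (1,1) = 5: then (1,2) would have to be in {3} for the 8 across but in {1,2} for the 8 down — contradiction. So (1,1) = 7.
(1,2) = 8 − 7 = 1 completes the 8 across.
(2,1) = 21 − 16 = 5 completes the 21 down.
(2,2) = 7 − 5 = 2 completes the 7 across.

7 1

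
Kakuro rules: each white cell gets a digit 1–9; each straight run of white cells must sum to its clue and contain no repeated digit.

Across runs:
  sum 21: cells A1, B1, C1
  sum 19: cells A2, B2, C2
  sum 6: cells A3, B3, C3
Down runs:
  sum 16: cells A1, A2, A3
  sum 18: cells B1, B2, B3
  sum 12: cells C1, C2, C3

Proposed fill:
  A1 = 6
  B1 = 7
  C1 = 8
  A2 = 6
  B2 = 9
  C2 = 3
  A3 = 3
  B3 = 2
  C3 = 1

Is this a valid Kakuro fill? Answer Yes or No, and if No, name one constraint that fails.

No — the down run A1–A3 sums to 15, not 16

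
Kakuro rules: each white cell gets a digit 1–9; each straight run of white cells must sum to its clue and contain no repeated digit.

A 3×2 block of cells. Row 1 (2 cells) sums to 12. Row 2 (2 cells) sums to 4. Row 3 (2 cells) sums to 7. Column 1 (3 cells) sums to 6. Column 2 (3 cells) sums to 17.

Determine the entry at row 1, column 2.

9

4 in 2 cells must be {1,3}; 6 in 3 cells must be {1,2,3}.
The 12 across and the 6 down share only 3, so (1,1) = 3.
(1,2) = 12 − 3 = 9 completes the 12 across.
Given what's placed, (2,1) must be 1 to fit the 4 across and 6 down.
(2,2) = 4 − 1 = 3 completes the 4 across.
(3,1) = 6 − 4 = 2 completes the 6 down.
(3,2) = 7 − 2 = 5 completes the 7 across.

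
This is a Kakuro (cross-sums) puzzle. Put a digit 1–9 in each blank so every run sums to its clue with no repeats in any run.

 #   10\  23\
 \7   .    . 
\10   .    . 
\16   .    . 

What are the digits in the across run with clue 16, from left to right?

16 in 2 cells must be {7,9}; 23 in 3 cells must be {6,8,9}.
The 7 across and the 23 down share only 6, so R1C2 = 6.
The 16 across and the 10 down share only 7, so R3C1 = 7.
R3C2 = 16 − 7 = 9 completes the 16 across.
R1C1 = 7 − 6 = 1 completes the 7 across.
R2C1 = 10 − 8 = 2 completes the 10 down.
R2C2 = 10 − 2 = 8 completes the 10 across.

7 9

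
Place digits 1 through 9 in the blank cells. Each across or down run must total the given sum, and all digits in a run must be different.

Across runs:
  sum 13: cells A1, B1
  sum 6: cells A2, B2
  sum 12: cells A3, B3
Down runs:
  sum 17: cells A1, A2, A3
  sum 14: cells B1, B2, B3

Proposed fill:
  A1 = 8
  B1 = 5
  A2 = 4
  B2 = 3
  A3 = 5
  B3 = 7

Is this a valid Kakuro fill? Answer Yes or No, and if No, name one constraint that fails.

No — the down run B1–B3 sums to 15, not 14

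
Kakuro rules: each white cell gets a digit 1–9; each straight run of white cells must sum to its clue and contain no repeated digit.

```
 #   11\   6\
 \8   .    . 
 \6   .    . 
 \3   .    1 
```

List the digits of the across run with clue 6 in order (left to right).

3 in 2 cells must be {1,2}; 6 in 3 cells must be {1,2,3}.
R2C2 = 2: the only remaining digit allowed by both the 6 across and the 6 down.
R3C1 = 3 − 1 = 2 completes the 3 across.
R1C2 = 6 − 3 = 3 completes the 6 down.
R2C1 = 6 − 2 = 4 completes the 6 across.
R1C1 = 8 − 3 = 5 completes the 8 across.

4 2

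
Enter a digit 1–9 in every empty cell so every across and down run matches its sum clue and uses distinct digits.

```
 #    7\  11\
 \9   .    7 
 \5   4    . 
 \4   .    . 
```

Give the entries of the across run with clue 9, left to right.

2 7

4 in 2 cells must be {1,3}; 7 in 3 cells must be {1,2,4}.
R1C1 = 9 − 7 = 2 completes the 9 across.
R2C2 = 5 − 4 = 1 completes the 5 across.
R3C1 = 7 − 6 = 1 completes the 7 down.
R3C2 = 4 − 1 = 3 completes the 4 across.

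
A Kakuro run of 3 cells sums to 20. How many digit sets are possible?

3 distinct digits from 1–9 sum between 6 and 24.
Enumerating: {3,8,9}, {4,7,9}, {5,6,9}, {5,7,8}.

4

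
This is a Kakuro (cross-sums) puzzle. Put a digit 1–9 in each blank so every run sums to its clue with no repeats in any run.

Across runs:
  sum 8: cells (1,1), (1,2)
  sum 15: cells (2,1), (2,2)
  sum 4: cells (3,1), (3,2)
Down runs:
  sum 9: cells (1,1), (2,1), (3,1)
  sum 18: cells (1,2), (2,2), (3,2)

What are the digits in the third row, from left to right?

1, 3

4 in 2 cells must be {1,3}.
The 15 across and the 9 down share only 6, so (2,1) = 6.
(2,2) = 15 − 6 = 9 completes the 15 across.
Given what's placed, (3,1) must be 1 to fit the 4 across and 9 down.
(3,2) = 4 − 1 = 3 completes the 4 across.
(1,1) = 9 − 7 = 2 completes the 9 down.
(1,2) = 8 − 2 = 6 completes the 8 across.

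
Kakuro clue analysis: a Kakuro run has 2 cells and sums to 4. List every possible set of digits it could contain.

2 distinct digits from 1–9 sum between 3 and 17.
Only one set works: {1,3}.

{1,3}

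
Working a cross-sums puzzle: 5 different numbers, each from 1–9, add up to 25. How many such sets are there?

12

5 distinct digits from 1–9 sum between 15 and 35.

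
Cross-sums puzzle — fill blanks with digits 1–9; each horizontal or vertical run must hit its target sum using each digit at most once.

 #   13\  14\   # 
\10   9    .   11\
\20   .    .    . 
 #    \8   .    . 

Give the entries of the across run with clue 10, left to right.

R1C2 = 10 − 9 = 1 completes the 10 across.
R2C1 = 13 − 9 = 4 completes the 13 down.
No cell is forced outright now. R2C2 can only be 7 or 9 (the digits allowed by both its 20 across and its 14 down). If R2C2 = 9: that forces R2C3 = 7, after which R3C2 would have to be in {1,2,3,5,6,7} for the 8 across but in {4} for the 14 down — contradiction. So R2C2 = 7.
R2C3 = 20 − 11 = 9 completes the 20 across.
R3C2 = 14 − 8 = 6 completes the 14 down.
R3C3 = 8 − 6 = 2 completes the 8 across.

9 1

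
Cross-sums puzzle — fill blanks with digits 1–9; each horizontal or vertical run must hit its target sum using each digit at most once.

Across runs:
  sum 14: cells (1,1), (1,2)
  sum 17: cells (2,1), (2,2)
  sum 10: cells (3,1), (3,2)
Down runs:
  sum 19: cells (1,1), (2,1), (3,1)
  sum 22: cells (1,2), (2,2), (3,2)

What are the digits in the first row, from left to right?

17 in 2 cells must be {8,9}.
Nothing is forced directly, so branch on (2,1), whose candidates are 8 or 9. If (2,1) = 9: that forces (2,2) = 8, (3,2) = 9, (1,2) = 5, after which (3,1) would have to be in {1} for the 10 across but in {2,3,4,6,7,8} for the 19 down — contradiction. So (2,1) = 8.
(2,2) = 17 − 8 = 9 completes the 17 across.
Nothing is forced directly, so branch on (1,1), whose candidates are 5 or 6 or 9. If (1,1) = 5: then (1,2) would have to be in {9} for the 14 across but in {5,6,7,8} for the 22 down — contradiction. If (1,1) = 6: that forces (1,2) = 8, after which (3,1) would have to be in {1,2,3,4,6,7,8,9} for the 10 across but in {5} for the 19 down — contradiction. So (1,1) = 9.
(1,2) = 14 − 9 = 5 completes the 14 across.
(3,1) = 19 − 17 = 2 completes the 19 down.
(3,2) = 10 − 2 = 8 completes the 10 across.

9, 5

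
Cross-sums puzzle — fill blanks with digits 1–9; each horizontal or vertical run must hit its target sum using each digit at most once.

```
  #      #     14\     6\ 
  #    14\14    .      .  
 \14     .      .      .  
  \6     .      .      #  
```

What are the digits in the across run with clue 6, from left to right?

The 14 across and the 6 down share only 5, so R1C3 = 5.
R2C3 = 6 − 5 = 1 completes the 6 down.
Intersecting the 6 across with the 14 down forces R3C1 = 5.
R3C2 = 6 − 5 = 1 completes the 6 across.
R1C2 = 14 − 5 = 9 completes the 14 across.
R2C1 = 14 − 5 = 9 completes the 14 down.
R2C2 = 14 − 10 = 4 completes the 14 across.

5 1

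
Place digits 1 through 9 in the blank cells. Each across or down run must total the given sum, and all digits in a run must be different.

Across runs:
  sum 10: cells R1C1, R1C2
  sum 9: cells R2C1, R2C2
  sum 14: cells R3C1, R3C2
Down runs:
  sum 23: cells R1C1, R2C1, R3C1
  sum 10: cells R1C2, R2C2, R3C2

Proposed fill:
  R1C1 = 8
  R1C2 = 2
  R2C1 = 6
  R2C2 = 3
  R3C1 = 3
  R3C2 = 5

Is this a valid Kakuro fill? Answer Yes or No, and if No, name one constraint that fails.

No — the across run R3C1–R3C2 sums to 8, not 14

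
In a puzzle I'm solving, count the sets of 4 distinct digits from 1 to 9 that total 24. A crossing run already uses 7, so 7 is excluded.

4

4 distinct digits from 1–9 sum between 10 and 30.
Dropping sets that contain 7.
Enumerating: {1,6,8,9}, {2,5,8,9}, {3,4,8,9}, {4,5,6,9}.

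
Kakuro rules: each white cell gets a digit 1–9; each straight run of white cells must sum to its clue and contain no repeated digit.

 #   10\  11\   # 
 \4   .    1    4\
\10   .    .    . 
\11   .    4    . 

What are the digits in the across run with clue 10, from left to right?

1 6 3

4 in 2 cells must be {1,3}.
R1C1 = 4 − 1 = 3 completes the 4 across.
R2C2 = 11 − 5 = 6 completes the 11 down.
R3C3 = 1: the only remaining digit allowed by both the 11 across and the 4 down.
Given what's placed, R2C1 must be 1 to fit the 10 across and 10 down.
R2C3 = 10 − 7 = 3 completes the 10 across.
R3C1 = 11 − 5 = 6 completes the 11 across.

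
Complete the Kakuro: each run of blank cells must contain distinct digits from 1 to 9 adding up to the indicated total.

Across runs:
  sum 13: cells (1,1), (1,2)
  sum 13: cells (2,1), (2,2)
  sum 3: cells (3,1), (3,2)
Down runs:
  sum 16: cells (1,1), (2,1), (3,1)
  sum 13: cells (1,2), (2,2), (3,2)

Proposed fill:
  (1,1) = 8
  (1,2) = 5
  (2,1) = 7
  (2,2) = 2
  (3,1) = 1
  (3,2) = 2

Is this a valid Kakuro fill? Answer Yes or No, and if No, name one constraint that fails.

No — the across run (2,1)–(2,2) sums to 9, not 13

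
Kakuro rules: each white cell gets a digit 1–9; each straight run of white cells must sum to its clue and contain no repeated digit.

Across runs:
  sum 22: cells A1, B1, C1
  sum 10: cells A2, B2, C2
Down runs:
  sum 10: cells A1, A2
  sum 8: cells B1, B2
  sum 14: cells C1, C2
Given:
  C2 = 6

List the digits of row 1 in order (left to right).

9 5 8

C1 = 14 − 6 = 8 completes the 14 down.
A1 = 9: the only remaining digit allowed by both the 22 across and the 10 down.
B1 = 22 − 17 = 5 completes the 22 across.
A2 = 10 − 9 = 1 completes the 10 down.
B2 = 10 − 7 = 3 completes the 10 across.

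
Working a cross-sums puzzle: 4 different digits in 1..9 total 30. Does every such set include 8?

The only way to make 30 from 4 distinct digits is {6,7,8,9}, which contains 8.

Yes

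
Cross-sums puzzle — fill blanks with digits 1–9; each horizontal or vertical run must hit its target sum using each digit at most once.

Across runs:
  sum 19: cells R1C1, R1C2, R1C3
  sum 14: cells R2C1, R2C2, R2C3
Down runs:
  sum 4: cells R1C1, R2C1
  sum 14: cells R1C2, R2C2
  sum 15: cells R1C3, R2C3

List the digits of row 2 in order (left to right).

1 5 8

4 in 2 cells must be {1,3}.
The 19 across and the 4 down share only 3, so R1C1 = 3.
Given what's placed, R1C2 must be 9 to fit the 19 across and 14 down.
R1C3 = 19 − 12 = 7 completes the 19 across.
R2C1 = 4 − 3 = 1 completes the 4 down.
R2C2 = 14 − 9 = 5 completes the 14 down.
R2C3 = 14 − 6 = 8 completes the 14 across.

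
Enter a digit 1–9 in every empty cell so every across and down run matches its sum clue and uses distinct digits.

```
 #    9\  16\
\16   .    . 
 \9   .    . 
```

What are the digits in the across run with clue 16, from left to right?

7 9

16 in 2 cells must be {7,9}.
The 16 across and the 9 down share only 7, so R1C1 = 7.
R1C2 = 16 − 7 = 9 completes the 16 across.
R2C1 = 9 − 7 = 2 completes the 9 down.
R2C2 = 9 − 2 = 7 completes the 9 across.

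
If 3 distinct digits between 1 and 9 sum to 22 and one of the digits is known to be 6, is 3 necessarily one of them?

The only way to make 22 from 3 distinct digits under that restriction is {6,7,9}, which does not contain 3.

No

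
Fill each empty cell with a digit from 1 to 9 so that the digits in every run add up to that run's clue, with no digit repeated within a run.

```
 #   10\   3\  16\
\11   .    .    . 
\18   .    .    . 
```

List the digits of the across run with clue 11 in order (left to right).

3 in 2 cells must be {1,2}; 16 in 2 cells must be {7,9}.
The 11 across and the 16 down share only 7, so R1C3 = 7.
R2C3 = 16 − 7 = 9 completes the 16 down.
Given what's placed, R1C2 must be 1 to fit the 11 across and 3 down.
R2C2 = 3 − 1 = 2 completes the 3 down.
R1C1 = 11 − 8 = 3 completes the 11 across.
R2C1 = 18 − 11 = 7 completes the 18 across.

3, 1, 7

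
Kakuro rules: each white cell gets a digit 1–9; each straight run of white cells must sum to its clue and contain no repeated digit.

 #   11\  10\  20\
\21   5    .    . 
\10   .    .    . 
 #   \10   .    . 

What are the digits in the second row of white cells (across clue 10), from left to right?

6 1 3

R1C2 = 7: the only remaining digit allowed by both the 21 across and the 10 down.
R1C3 = 21 − 12 = 9 completes the 21 across.
R2C1 = 11 − 5 = 6 completes the 11 down.
R2C2 = 1: the only remaining digit allowed by both the 10 across and the 10 down.
R2C3 = 10 − 7 = 3 completes the 10 across.
R3C2 = 10 − 8 = 2 completes the 10 down.
R3C3 = 10 − 2 = 8 completes the 10 across.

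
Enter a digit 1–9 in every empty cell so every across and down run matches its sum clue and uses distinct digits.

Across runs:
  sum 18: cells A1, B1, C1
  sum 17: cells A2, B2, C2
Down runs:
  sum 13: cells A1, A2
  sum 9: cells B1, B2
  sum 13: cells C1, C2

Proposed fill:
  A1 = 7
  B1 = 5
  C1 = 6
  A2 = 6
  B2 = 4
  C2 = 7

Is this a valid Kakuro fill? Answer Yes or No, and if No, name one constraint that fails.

Yes

Across: 7+5+6=18; 6+4+7=17. Down: 7+6=13; 5+4=9; 6+7=13. No digit repeats within any run.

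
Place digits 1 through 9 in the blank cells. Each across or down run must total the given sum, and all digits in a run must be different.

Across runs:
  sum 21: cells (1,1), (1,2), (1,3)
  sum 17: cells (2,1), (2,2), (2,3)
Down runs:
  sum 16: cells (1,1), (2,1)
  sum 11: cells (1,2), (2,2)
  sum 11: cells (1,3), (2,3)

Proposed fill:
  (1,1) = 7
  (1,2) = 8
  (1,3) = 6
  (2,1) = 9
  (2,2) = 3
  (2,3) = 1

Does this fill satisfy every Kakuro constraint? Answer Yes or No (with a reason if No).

No — the down run (1,3)–(2,3) sums to 7, not 11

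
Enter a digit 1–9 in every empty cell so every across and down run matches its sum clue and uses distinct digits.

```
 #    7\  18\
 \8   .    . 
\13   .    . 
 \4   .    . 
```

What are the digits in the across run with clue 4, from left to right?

4 in 2 cells must be {1,3}; 7 in 3 cells must be {1,2,4}.
The 13 across and the 7 down share only 4, so R2C1 = 4.
R2C2 = 13 − 4 = 9 completes the 13 across.
Given what's placed, R3C1 must be 1 to fit the 4 across and 7 down.
R3C2 = 4 − 1 = 3 completes the 4 across.
R1C1 = 7 − 5 = 2 completes the 7 down.
R1C2 = 8 − 2 = 6 completes the 8 across.

1 3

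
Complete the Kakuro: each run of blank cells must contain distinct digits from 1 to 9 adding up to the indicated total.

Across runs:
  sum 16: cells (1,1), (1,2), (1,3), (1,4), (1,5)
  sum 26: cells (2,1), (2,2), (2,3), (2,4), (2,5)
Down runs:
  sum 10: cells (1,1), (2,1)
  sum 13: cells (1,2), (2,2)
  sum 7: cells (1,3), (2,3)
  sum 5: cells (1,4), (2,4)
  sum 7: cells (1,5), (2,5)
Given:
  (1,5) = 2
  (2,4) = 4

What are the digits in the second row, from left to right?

16 in 5 cells must be {1,2,3,4,6}.
(1,4) = 5 − 4 = 1 completes the 5 down.
(2,5) = 7 − 2 = 5 completes the 7 down.
No cell is forced outright now. (1,3) can only be 3 or 4 or 6 (the digits allowed by both its 16 across and its 7 down). If (1,3) = 3: then (2,3) would have to be in {1,2,3,6,7,8,9} for the 26 across but in {4} for the 7 down — contradiction. If (1,3) = 4: that forces (1,2) = 6, (2,2) = 7, after which (2,3) would have to be in {1,2,8,9} for the 26 across but in {3} for the 7 down — contradiction. So (1,3) = 6.
Given what's placed, (1,2) must be 4 to fit the 16 across and 13 down.
(2,2) = 13 − 4 = 9 completes the 13 down.
(2,3) = 7 − 6 = 1 completes the 7 down.
(1,1) = 16 − 13 = 3 completes the 16 across.
(2,1) = 26 − 19 = 7 completes the 26 across.

7, 9, 1, 4, 5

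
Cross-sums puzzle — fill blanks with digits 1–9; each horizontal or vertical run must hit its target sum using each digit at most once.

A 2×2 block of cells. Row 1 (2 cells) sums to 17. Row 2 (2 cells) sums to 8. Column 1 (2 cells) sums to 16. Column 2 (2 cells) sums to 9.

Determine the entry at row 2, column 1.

17 in 2 cells must be {8,9}; 16 in 2 cells must be {7,9}.
The 17 across and the 16 down share only 9, so (1,1) = 9.
(1,2) = 17 − 9 = 8 completes the 17 across.
(2,1) = 16 − 9 = 7 completes the 16 down.
(2,2) = 8 − 7 = 1 completes the 8 across.

7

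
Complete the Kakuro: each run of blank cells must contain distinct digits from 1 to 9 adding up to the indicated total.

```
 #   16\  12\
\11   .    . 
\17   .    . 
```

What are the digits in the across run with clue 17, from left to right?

9 8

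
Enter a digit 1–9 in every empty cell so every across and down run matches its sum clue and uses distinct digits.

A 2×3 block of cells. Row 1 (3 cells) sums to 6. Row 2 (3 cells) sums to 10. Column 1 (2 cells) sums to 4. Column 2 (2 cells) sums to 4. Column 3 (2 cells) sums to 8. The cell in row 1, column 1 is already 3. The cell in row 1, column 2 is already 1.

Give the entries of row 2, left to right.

6 in 3 cells must be {1,2,3}; 4 in 2 cells must be {1,3}.
(1,3) = 6 − 4 = 2 completes the 6 across.
(2,1) = 4 − 3 = 1 completes the 4 down.
(2,2) = 4 − 1 = 3 completes the 4 down.
(2,3) = 10 − 4 = 6 completes the 10 across.

1 3 6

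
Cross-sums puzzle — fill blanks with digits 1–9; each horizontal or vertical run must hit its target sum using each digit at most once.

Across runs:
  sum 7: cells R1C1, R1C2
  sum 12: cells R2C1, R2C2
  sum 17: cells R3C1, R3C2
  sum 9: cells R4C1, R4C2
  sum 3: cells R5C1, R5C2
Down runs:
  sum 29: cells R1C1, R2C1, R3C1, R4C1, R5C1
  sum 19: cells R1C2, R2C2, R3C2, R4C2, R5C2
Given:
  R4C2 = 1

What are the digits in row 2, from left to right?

17 in 2 cells must be {8,9}; 3 in 2 cells must be {1,2}.
R4C1 = 9 − 1 = 8 completes the 9 across.
R5C2 = 2: the only remaining digit allowed by both the 3 across and the 19 down.
R3C1 = 9: the only remaining digit allowed by both the 17 across and the 29 down.
R3C2 = 17 − 9 = 8 completes the 17 across.
R5C1 = 3 − 2 = 1 completes the 3 across.
Nothing is forced directly, so branch on R1C2, whose candidates are 3 or 5. If R1C2 = 5: then R1C1 would have to be in {2} for the 7 across but in {4,5,6,7} for the 29 down — contradiction. So R1C2 = 3.
R1C1 = 7 − 3 = 4 completes the 7 across.
R2C1 = 29 − 22 = 7 completes the 29 down.
R2C2 = 12 − 7 = 5 completes the 12 across.

7 5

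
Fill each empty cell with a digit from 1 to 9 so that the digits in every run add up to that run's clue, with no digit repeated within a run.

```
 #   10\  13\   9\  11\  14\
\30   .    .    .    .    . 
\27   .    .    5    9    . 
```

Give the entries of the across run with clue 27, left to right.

3 4 5 9 6

R1C3 = 9 − 5 = 4 completes the 9 down.
R1C4 = 11 − 9 = 2 completes the 11 down.
Nothing is forced directly, so branch on R1C5, whose candidates are 8 or 9. If R1C5 = 9: then R2C5 would have to be in {1,2,3,4,6,7,8} for the 27 across but in {5} for the 14 down — contradiction. So R1C5 = 8.
R2C5 = 14 − 8 = 6 completes the 14 down.
Given what's placed, R2C2 must be 4 to fit the 27 across and 13 down.
R1C2 = 13 − 4 = 9 completes the 13 down.
R2C1 = 27 − 24 = 3 completes the 27 across.
R1C1 = 30 − 23 = 7 completes the 30 across.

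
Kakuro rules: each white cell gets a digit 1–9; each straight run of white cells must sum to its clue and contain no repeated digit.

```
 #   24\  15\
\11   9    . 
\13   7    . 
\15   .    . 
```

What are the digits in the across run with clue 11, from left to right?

9, 2

24 in 3 cells must be {7,8,9}.
R1C2 = 11 − 9 = 2 completes the 11 across.
R2C2 = 13 − 7 = 6 completes the 13 across.
R3C1 = 24 − 16 = 8 completes the 24 down.
R3C2 = 15 − 8 = 7 completes the 15 across.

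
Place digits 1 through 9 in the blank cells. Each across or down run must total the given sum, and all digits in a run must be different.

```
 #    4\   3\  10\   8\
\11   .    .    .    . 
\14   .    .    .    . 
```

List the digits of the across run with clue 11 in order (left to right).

3 1 2 5

11 in 4 cells must be {1,2,3,5}; 4 in 2 cells must be {1,3}; 3 in 2 cells must be {1,2}.
Nothing is forced directly, so branch on R1C1, whose candidates are 1 or 3. If R1C1 = 1: that forces R1C2 = 2, R1C3 = 3, R1C4 = 5, R2C1 = 3, R2C2 = 1, after which R2C3 would have to be in {2,4,6,8} for the 14 across but in {7} for the 10 down — contradiction. So R1C1 = 3.
R2C1 = 4 − 3 = 1 completes the 4 down.
Given what's placed, R2C2 must be 2 to fit the 14 across and 3 down.
R1C2 = 3 − 2 = 1 completes the 3 down.
R1C3 = 2: the only remaining digit allowed by both the 11 across and the 10 down.
R1C4 = 11 − 6 = 5 completes the 11 across.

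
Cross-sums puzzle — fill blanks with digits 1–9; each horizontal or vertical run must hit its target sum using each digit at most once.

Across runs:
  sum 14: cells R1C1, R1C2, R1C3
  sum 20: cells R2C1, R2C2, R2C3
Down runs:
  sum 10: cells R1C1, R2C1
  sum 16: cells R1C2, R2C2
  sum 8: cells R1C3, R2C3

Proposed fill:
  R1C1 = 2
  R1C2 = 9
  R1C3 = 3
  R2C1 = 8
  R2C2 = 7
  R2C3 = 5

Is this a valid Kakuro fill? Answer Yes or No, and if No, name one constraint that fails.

Yes

Across: 2+9+3=14; 8+7+5=20. Down: 2+8=10; 9+7=16; 3+5=8. No digit repeats within any run.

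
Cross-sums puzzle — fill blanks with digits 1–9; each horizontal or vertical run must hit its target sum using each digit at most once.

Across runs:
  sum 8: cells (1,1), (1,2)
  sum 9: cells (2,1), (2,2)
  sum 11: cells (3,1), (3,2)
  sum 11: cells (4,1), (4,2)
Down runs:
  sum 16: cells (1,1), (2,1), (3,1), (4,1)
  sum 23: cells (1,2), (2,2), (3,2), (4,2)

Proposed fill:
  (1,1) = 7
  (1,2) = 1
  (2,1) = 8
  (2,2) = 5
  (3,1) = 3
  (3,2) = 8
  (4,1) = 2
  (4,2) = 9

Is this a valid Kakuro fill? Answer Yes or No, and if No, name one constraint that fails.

No — the across run (2,1)–(2,2) sums to 13, not 9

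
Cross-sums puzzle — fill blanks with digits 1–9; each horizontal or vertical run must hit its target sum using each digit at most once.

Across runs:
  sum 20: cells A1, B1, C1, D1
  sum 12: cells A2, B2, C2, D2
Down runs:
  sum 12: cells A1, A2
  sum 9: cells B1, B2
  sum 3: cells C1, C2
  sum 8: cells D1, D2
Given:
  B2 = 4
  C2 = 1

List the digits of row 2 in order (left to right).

5 4 1 2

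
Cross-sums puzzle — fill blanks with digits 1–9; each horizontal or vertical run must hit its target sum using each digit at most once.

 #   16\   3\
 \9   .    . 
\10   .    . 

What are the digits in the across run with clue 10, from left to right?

16 in 2 cells must be {7,9}; 3 in 2 cells must be {1,2}.
The 9 across and the 16 down share only 7, so R1C1 = 7.
R1C2 = 9 − 7 = 2 completes the 9 across.
R2C1 = 16 − 7 = 9 completes the 16 down.
R2C2 = 10 − 9 = 1 completes the 10 across.

9, 1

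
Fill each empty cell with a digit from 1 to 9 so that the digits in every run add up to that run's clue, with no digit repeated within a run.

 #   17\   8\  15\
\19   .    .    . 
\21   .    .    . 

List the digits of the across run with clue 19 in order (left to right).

9 2 8

17 in 2 cells must be {8,9}.
Nothing is forced directly, so branch on R2C2, whose candidates are 5 or 6 or 7. If R2C2 = 5: that forces R1C2 = 3, R2C1 = 9, R2C3 = 7, after which R1C1 would have to be in {7,9} for the 19 across but in {8} for the 17 down — contradiction. If R2C2 = 7: then R1C2 would have to be in {2,3,4,5,6,7,8,9} for the 19 across but in {1} for the 8 down — contradiction. So R2C2 = 6.
R1C2 = 8 − 6 = 2 completes the 8 down.
Given what's placed, R2C1 must be 8 to fit the 21 across and 17 down.
R2C3 = 21 − 14 = 7 completes the 21 across.
R1C1 = 17 − 8 = 9 completes the 17 down.
R1C3 = 19 − 11 = 8 completes the 19 across.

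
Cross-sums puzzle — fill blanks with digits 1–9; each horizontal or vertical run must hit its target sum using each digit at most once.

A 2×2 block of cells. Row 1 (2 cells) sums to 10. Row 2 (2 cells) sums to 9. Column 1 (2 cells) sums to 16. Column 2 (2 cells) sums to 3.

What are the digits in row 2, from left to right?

7 2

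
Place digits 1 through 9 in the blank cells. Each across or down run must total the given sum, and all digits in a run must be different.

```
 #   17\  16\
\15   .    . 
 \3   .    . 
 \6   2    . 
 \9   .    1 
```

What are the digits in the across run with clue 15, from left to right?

3 in 2 cells must be {1,2}.
R2C1 = 1: the only remaining digit allowed by both the 3 across and the 17 down.
R2C2 = 3 − 1 = 2 completes the 3 across.
R3C2 = 6 − 2 = 4 completes the 6 across.
R4C1 = 9 − 1 = 8 completes the 9 across.
R1C1 = 17 − 11 = 6 completes the 17 down.
R1C2 = 15 − 6 = 9 completes the 15 across.

6 9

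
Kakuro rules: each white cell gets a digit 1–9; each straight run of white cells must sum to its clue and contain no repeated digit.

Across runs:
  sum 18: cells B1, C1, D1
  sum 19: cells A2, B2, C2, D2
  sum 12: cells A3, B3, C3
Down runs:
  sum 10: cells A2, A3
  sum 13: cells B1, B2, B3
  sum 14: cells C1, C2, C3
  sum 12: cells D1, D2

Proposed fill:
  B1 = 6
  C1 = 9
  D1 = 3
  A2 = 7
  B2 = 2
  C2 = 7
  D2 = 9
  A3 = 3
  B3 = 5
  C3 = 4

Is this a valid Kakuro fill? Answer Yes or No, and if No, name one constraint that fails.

No — the across run A2–D2 sums to 25, not 19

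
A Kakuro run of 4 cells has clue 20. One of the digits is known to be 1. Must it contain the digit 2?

No

Counterexample: {1,3,7,9} sums to 20 under that restriction without using 2.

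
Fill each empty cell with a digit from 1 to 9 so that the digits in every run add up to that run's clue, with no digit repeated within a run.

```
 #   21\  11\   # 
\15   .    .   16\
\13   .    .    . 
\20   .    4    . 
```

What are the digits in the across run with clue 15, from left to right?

9 6

16 in 2 cells must be {7,9}.
Given what's placed, R1C2 must be 6 to fit the 15 across and 11 down.
R2C2 = 11 − 10 = 1 completes the 11 down.
R1C1 = 15 − 6 = 9 completes the 15 across.
R3C1 = 7: the only remaining digit allowed by both the 20 across and the 21 down.
R3C3 = 20 − 11 = 9 completes the 20 across.
R2C1 = 21 − 16 = 5 completes the 21 down.
R2C3 = 13 − 6 = 7 completes the 13 across.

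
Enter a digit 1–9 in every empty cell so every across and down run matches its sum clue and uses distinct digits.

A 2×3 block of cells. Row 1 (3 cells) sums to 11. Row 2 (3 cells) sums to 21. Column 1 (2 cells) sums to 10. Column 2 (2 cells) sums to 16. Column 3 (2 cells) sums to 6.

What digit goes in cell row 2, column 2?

9

16 in 2 cells must be {7,9}.
The 11 across and the 16 down share only 7, so (1,2) = 7.
Given what's placed, (1,3) must be 1 to fit the 11 across and 6 down.
(2,2) = 16 − 7 = 9 completes the 16 down.
(2,3) = 6 − 1 = 5 completes the 6 down.
(1,1) = 11 − 8 = 3 completes the 11 across.
(2,1) = 21 − 14 = 7 completes the 21 across.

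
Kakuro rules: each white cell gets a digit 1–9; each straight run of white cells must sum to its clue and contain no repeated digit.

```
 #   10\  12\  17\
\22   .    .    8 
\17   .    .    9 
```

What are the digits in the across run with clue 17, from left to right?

17 in 2 cells must be {8,9}.
R1C1 = 9: the only remaining digit allowed by both the 22 across and the 10 down.
R1C2 = 22 − 17 = 5 completes the 22 across.
R2C1 = 10 − 9 = 1 completes the 10 down.
R2C2 = 17 − 10 = 7 completes the 17 across.

1 7 9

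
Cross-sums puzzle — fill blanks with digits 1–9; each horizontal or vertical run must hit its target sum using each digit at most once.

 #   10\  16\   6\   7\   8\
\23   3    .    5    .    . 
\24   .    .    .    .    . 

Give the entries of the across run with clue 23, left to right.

16 in 2 cells must be {7,9}.
R2C1 = 10 − 3 = 7 completes the 10 down.
Given what's placed, R2C2 must be 9 to fit the 24 across and 16 down.
R2C3 = 6 − 5 = 1 completes the 6 down.
R1C2 = 16 − 9 = 7 completes the 16 down.
No cell is forced outright now. R1C4 can only be 2 or 6 (the digits allowed by both its 23 across and its 7 down). If R1C4 = 6: that forces R1C5 = 2, after which R2C4 would have to be in {2,3,4,5} for the 24 across but in {1} for the 7 down — contradiction. So R1C4 = 2.
R1C5 = 23 − 17 = 6 completes the 23 across.

3 7 5 2 6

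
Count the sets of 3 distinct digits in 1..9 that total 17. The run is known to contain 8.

3

3 distinct digits from 1–9 sum between 6 and 24.
Keeping only sets containing 8.
Enumerating: {2,7,8}, {3,6,8}, {4,5,8}.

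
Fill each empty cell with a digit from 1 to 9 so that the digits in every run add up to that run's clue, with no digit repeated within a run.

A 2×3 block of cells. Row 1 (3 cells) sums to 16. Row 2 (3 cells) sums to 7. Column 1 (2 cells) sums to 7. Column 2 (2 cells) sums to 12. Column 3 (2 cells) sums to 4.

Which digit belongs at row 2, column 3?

7 in 3 cells must be {1,2,4}; 4 in 2 cells must be {1,3}.
The 7 across and the 12 down share only 4, so (2,2) = 4.
Given what's placed, (2,3) must be 1 to fit the 7 across and 4 down.
(1,2) = 12 − 4 = 8 completes the 12 down.
(1,3) = 4 − 1 = 3 completes the 4 down.
(2,1) = 7 − 5 = 2 completes the 7 across.
(1,1) = 16 − 11 = 5 completes the 16 across.

1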